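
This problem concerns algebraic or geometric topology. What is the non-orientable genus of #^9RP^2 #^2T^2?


Since a >= 1, the sum is non-orientable; each T^2 can be replaced by RP^2 # RP^2 (since T^2#RP^2 = 3RP^2).
Total crosscaps k = 9 + 2*2 = 13.
Check via chi: chi = 9*1 + 2*0 - (9+2-1)*2 = -11 = 2 - k = -11. Consistent.

13


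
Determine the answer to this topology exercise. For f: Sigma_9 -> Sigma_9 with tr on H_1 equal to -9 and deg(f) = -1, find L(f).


L(f) = tr(f_0*) - tr(f_1*) + tr(f_2*).
= 1 - (-9) + (-1)
= 9

9


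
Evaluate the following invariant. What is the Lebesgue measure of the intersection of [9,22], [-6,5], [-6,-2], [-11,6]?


Intersection = [max(a_i), min(b_i)] = [9, -2].
Since 9 > -2, the intersection is empty.
Length = 0

0


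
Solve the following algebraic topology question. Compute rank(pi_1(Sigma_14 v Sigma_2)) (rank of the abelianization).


For a wedge: H_1(A v B) = H_1(A) + H_1(B).
b_1(Sigma_14) = 28, b_1(Sigma_2) = 4.
b_1 = 28 + 4 = 32

32


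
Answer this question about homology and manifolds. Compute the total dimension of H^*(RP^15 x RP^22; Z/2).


dim H^*(RP^n; Z/2) = n+1 (one Z/2 in each degree 0..n).
Total Betti number is multiplicative.
Total = (15+1) * (22+1) = 16 * 23 = 368

368


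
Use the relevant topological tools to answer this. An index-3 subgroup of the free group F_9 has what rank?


Nielsen-Schreier: an index-n subgroup of F_r is free of rank 1 + n(r-1).
Equivalently: chi(cover) = n*chi(base); chi(vee_r S^1) = 1 - 9 = -8.
chi(E) = 3*(-8) = -24; rank = 1 - chi(E) = 1 - (-24) = 25.
rank = 1 + 3*(9-1) = 1 + 24 = 25

25


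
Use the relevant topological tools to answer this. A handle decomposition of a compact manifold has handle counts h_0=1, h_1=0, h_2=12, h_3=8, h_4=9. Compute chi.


Handles of index k contribute (-1)^k to chi (same as CW cells).
chi = (1) + (0) + (12) + (-8) + (9) = 14

14


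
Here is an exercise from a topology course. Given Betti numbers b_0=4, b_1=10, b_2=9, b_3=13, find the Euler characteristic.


chi = sum_k (-1)^k b_k.
= (4) + (-10) + (9) + (-13)
= -10

-10


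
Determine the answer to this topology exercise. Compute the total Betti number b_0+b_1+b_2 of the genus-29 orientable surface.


For Sigma_29: b_0 = 1, b_1 = 2g = 58, b_2 = 1.
Total = 1 + 58 + 1 = 60

60


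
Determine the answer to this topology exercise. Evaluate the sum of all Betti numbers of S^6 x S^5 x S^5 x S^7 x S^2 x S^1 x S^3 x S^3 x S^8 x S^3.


Total Betti number is multiplicative under products.
Each S^d (d>=1) has total Betti number 2.
There are 10 sphere factors.
Total = 2^10 = 1024

1024


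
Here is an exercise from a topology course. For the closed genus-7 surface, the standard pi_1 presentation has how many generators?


Standard presentation: pi_1(Sigma_g) = <a_1,b_1,...,a_g,b_g | [a_1,b_1]...[a_g,b_g] = 1>.
Number of generators = 2g = 2*7 = 14

14


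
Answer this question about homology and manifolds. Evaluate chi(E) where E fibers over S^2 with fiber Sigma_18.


chi(S^2) = 2 (n even), chi(Sigma_18) = 2 - 2*18 = -34.
chi(E) = 2 * (-34) = -68

-68


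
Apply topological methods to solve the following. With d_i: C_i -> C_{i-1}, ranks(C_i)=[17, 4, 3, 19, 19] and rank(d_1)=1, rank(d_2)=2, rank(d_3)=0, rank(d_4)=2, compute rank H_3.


rank H_k = rank(ker d_k) - rank(im d_{k+1}).
rank(ker d_3) = rank(C_3) - rank(d_3) = 19 - 0 = 19.
rank(im d_{3+1}) = 2.
rank H_3 = 19 - 2 = 17

17


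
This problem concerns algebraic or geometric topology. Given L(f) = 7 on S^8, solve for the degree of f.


L(f) = 1 + (-1)^8 deg(f) on S^8.
7 = 1 + (-1)^8 * deg(f)
(-1)^8 * deg(f) = 6
deg(f) = 6

6


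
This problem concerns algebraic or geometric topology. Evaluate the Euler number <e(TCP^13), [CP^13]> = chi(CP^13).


For any closed oriented manifold, <e(TM),[M]> = chi(M).
chi(CP^13) = 13+1 = 14

14


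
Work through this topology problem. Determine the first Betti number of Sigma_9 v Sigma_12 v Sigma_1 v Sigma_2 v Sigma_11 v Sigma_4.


For a wedge X v Y: reduced H_k(X v Y) = H_k(X) + H_k(Y).
Each Sigma_g contributes b_1 = 2g.
b_1 = 18 + 24 + 2 + 4 + 22 + 8 = 78

78


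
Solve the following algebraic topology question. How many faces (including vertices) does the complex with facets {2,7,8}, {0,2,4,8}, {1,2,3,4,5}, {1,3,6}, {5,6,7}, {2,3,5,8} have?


Each maximal simplex on m vertices has 2^m - 1 nonempty faces.
Take the union (dedupe shared faces).
Total distinct faces = 61

61


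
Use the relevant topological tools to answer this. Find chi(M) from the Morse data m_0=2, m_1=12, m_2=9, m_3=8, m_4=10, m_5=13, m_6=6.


Morse theory: chi(M) = sum_k (-1)^k m_k where m_k = #(index-k critical points).
= (2) + (-12) + (9) + (-8) + (10) + (-13) + (6) = -6

-6


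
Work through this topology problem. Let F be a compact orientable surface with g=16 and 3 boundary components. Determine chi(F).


For a compact orientable surface with genus g and b boundary components: chi = 2 - 2g - b.
chi = 2 - 2*16 - 3 = 2 - 32 - 3 = -33

-33


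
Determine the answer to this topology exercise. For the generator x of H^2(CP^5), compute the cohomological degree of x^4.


|x| = 2 in H^*(CP^n).
|x^4| = 4 * |x| = 4 * 2 = 8

8


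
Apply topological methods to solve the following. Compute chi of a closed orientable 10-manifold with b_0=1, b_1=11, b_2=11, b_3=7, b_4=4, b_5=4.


By Poincare duality b_k = b_{10-k}, so full Betti numbers: b_0=1, b_1=11, b_2=11, b_3=7, b_4=4, b_5=4, b_6=4, b_7=7, b_8=11, b_9=11, b_10=1.
chi = sum (-1)^k b_k = -8

-8


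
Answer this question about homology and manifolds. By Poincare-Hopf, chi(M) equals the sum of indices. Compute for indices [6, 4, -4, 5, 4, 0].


Poincare-Hopf: chi(M) = sum of indices of zeros.
chi = (6) + (4) + (-4) + (5) + (4) + (0) = 15

15


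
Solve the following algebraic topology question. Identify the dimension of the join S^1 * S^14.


Join of spheres: S^m * S^n = S^{m+n+1}.
dim = 1 + 14 + 1 = 16

16


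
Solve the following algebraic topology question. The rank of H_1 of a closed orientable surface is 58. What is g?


For a closed orientable surface: b_1 = 2g.
58 = 2g
g = 58 / 2 = 29

29


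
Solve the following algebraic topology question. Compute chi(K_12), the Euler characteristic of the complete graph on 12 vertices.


K_12: V = 12, E = C(12,2) = 66.
chi = V - E = 12 - 66 = -54

-54


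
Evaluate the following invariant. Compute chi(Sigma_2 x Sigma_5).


chi(Sigma_2) = 2 - 2*2 = -2
chi(Sigma_5) = 2 - 2*5 = -8
chi(product) = (-2) * (-8) = 16

16


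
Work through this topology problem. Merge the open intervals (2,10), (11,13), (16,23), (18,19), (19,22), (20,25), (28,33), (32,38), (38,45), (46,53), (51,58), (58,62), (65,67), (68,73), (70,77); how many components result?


Sort and merge overlapping open intervals.
Merged: (2,10), (11,13), (16,25), (28,38), (38,45), (46,58), (58,62), (65,67), (68,77).
Number of components = 9

9


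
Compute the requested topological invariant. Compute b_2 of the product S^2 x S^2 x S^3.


Each S^d has Poincare polynomial 1 + t^d.
The product S^2 x S^2 x S^3 has Poincare polynomial prod(1+t^d_i).
Expanding: b_0=1, b_2=2, b_3=1, b_4=1, b_5=2, b_7=1.
b_2 = 2

2


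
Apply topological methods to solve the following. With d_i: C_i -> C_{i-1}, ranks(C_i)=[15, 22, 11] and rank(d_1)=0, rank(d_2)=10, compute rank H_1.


rank H_k = rank(ker d_k) - rank(im d_{k+1}).
rank(ker d_1) = rank(C_1) - rank(d_1) = 22 - 0 = 22.
rank(im d_{1+1}) = 10.
rank H_1 = 22 - 10 = 12

12


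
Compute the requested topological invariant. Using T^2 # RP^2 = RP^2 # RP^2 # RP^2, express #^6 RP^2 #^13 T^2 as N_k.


Since a >= 1, the sum is non-orientable; each T^2 can be replaced by RP^2 # RP^2 (since T^2#RP^2 = 3RP^2).
Total crosscaps k = 6 + 2*13 = 32.
Check via chi: chi = 6*1 + 13*0 - (6+13-1)*2 = -30 = 2 - k = -30. Consistent.

32


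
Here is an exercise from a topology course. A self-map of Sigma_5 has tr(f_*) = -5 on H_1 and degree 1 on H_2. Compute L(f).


L(f) = tr(f_0*) - tr(f_1*) + tr(f_2*).
= 1 - (-5) + (1)
= 7

7


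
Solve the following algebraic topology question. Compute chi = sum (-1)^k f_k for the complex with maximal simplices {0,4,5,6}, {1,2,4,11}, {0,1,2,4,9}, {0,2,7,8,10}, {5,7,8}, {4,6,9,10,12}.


Enumerate all faces; f-vector: f_0=12, f_1=37, f_2=38, f_3=17, f_4=3.
chi = sum (-1)^k f_k = -1

-1


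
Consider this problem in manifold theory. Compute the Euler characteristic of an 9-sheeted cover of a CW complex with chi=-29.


For a finite covering: chi(E) = (number of sheets) * chi(B).
chi(E) = 9 * (-29) = -261

-261


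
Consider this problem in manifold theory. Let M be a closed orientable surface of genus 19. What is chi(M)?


For a closed orientable surface of genus g: chi = 2 - 2g.
Here g = 19.
chi = 2 - 2*19 = 2 - 38 = -36

-36


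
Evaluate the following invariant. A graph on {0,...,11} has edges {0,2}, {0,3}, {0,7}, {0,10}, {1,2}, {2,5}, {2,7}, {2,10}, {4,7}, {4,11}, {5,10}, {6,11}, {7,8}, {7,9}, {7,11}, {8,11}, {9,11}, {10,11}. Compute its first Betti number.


b_1 = E - V + (number of components).
E = 18, V = 12, components = 1.
b_1 = 18 - 12 + 1 = 7

7


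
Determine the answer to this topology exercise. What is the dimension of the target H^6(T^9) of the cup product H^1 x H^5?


Cup product: H^p x H^q -> H^{p+q}; here p+q = 1+5 = 6.
rank H^k(T^n) = C(n,k).
C(9,6) = 84

84


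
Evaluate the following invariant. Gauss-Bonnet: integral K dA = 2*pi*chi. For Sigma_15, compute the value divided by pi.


Gauss-Bonnet: integral K dA = 2*pi*chi(M).
chi(Sigma_15) = 2 - 2*15 = -28.
(integral K dA)/pi = 2*chi = 2*(-28) = -56

-56


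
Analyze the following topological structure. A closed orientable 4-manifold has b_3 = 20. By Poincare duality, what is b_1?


Poincare duality for closed orientable n-manifolds: b_k = b_{n-k}.
Here n = 4, so b_1 = b_3 = 20

20


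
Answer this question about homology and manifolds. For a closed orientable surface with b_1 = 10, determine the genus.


For a closed orientable surface: b_1 = 2g.
10 = 2g
g = 10 / 2 = 5

5


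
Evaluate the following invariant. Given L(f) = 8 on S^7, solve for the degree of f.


L(f) = 1 + (-1)^7 deg(f) on S^7.
8 = 1 + (-1)^7 * deg(f)
(-1)^7 * deg(f) = 7
deg(f) = -7

-7


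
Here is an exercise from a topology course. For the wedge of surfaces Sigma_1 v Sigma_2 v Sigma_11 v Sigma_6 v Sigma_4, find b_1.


For a wedge X v Y: reduced H_k(X v Y) = H_k(X) + H_k(Y).
Each Sigma_g contributes b_1 = 2g.
b_1 = 2 + 4 + 22 + 12 + 8 = 48

48


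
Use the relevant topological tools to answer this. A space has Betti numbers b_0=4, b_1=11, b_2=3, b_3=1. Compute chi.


chi = sum_k (-1)^k b_k.
= (4) + (-11) + (3) + (-1)
= -5

-5


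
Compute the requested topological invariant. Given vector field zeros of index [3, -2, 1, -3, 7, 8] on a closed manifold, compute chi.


Poincare-Hopf: chi(M) = sum of indices of zeros.
chi = (3) + (-2) + (1) + (-3) + (7) + (8) = 14

14


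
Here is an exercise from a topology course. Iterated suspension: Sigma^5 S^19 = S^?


Each suspension raises dimension by 1: Sigma S^n = S^{n+1}.
Sigma^5 S^19 = S^{19+5} = S^24

24


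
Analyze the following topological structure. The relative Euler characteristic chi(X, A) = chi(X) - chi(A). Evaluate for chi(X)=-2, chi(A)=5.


Relative Euler characteristic: chi(X, A) = chi(X) - chi(A).
= -2 - (5) = -7

-7


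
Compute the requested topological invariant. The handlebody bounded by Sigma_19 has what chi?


A genus-g handlebody deformation retracts to a wedge of g circles.
chi(vee_g S^1) = 1 - g.
chi(H_19) = 1 - 19 = -18

-18


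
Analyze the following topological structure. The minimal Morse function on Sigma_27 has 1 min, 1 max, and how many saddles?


A perfect Morse function has m_k = b_k.
For Sigma_27: b_0=1, b_1=2g=54, b_2=1.
Saddles m_1 = 2g = 54

54


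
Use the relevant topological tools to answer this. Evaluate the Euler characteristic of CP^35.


CP^35 has one cell in each even dimension 0, 2, ..., 2*35 (35+1 cells total).
All cells are even-dimensional, so chi = number of cells.
chi = 35 + 1 = 36

36


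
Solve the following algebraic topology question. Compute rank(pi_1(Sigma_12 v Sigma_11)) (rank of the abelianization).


For a wedge: H_1(A v B) = H_1(A) + H_1(B).
b_1(Sigma_12) = 24, b_1(Sigma_11) = 22.
b_1 = 24 + 22 = 46

46


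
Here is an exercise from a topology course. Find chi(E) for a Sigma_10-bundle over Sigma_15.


For a fiber bundle F -> E -> B (with CW structure): chi(E) = chi(B) * chi(F).
chi(Sigma_15) = -28, chi(Sigma_10) = -18.
chi(E) = (-28) * (-18) = 504

504


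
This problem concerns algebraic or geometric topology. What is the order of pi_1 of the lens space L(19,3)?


pi_1(L(p,q)) = Z/pZ for any q coprime to p.
|pi_1(L(19,3))| = 19

19


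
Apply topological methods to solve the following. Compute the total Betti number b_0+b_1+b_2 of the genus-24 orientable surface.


For Sigma_24: b_0 = 1, b_1 = 2g = 48, b_2 = 1.
Total = 1 + 48 + 1 = 50

50


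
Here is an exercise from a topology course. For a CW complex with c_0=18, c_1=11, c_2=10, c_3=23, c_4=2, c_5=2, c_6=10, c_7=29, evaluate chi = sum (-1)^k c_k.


chi = sum_k (-1)^k c_k.
= (-1)^0*18 + (-1)^1*11 + (-1)^2*10 + (-1)^3*23 + (-1)^4*2 + (-1)^5*2 + (-1)^6*10 + (-1)^7*29
= (18) + (-11) + (10) + (-23) + (2) + (-2) + (10) + (-29)
= -25

-25


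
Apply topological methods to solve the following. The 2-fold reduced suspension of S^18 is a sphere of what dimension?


Each suspension raises dimension by 1: Sigma S^n = S^{n+1}.
Sigma^2 S^18 = S^{18+2} = S^20

20


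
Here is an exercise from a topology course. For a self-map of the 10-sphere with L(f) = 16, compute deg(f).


L(f) = 1 + (-1)^10 deg(f) on S^10.
16 = 1 + (-1)^10 * deg(f)
(-1)^10 * deg(f) = 15
deg(f) = 15

15


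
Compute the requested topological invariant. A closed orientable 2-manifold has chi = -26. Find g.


chi = 2 - 2g for closed orientable surfaces.
-26 = 2 - 2g
2g = 2 - (-26) = 28
g = 14

14


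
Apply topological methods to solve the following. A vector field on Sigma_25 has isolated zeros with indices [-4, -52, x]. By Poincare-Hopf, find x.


Poincare-Hopf: sum of indices = chi(M).
chi(Sigma_25) = 2 - 2*25 = -48.
Sum of known indices = -56.
x = chi - (sum known) = -48 - (-56) = 8

8


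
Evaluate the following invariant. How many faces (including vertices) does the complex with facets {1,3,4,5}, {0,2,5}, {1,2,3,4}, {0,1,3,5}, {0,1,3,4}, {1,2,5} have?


Each maximal simplex on m vertices has 2^m - 1 nonempty faces.
Take the union (dedupe shared faces).
Total distinct faces = 39

39


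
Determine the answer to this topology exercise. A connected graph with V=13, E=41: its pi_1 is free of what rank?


For a connected graph: rank(pi_1) = b_1 = E - V + 1 = 1 - chi.
chi = V - E = 13 - 41 = -28.
rank = 1 - (-28) = 41 - 13 + 1 = 29

29


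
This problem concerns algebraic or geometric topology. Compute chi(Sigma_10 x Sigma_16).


chi(Sigma_10) = 2 - 2*10 = -18
chi(Sigma_16) = 2 - 2*16 = -30
chi(product) = (-18) * (-30) = 540

540


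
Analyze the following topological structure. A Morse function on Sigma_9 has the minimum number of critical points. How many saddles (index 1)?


A perfect Morse function has m_k = b_k.
For Sigma_9: b_0=1, b_1=2g=18, b_2=1.
Saddles m_1 = 2g = 18

18


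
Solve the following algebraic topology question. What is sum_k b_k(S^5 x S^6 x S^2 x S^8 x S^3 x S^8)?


Total Betti number is multiplicative under products.
Each S^d (d>=1) has total Betti number 2.
There are 6 sphere factors.
Total = 2^6 = 64

64


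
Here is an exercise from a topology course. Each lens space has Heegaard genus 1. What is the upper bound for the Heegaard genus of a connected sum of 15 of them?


Heegaard genus satisfies g(A#B) <= g(A) + g(B).
Each lens space has g = 1.
Upper bound: 15 * 1 = 15

15


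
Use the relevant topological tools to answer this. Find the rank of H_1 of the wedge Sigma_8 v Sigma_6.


For a wedge: H_1(A v B) = H_1(A) + H_1(B).
b_1(Sigma_8) = 16, b_1(Sigma_6) = 12.
b_1 = 16 + 12 = 28

28


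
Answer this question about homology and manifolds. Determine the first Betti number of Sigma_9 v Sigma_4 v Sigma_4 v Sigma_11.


For a wedge X v Y: reduced H_k(X v Y) = H_k(X) + H_k(Y).
Each Sigma_g contributes b_1 = 2g.
b_1 = 18 + 8 + 8 + 22 = 56

56


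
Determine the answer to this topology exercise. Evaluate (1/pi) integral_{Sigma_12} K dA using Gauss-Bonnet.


Gauss-Bonnet: integral K dA = 2*pi*chi(M).
chi(Sigma_12) = 2 - 2*12 = -22.
(integral K dA)/pi = 2*chi = 2*(-22) = -44

-44


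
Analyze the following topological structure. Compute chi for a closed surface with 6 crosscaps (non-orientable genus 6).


For a non-orientable closed surface with k crosscaps: chi = 2 - k.
Here k = 6.
chi = 2 - 6 = -4

-4


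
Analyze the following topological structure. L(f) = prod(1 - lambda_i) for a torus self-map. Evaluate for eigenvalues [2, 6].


For a torus self-map: L(f) = det(I - A) where A acts on H_1.
L(f) = (1-2) * (1-6) = -1 * -5 = 5

5


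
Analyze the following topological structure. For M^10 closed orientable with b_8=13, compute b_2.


Poincare duality for closed orientable n-manifolds: b_k = b_{n-k}.
Here n = 10, so b_2 = b_8 = 13

13


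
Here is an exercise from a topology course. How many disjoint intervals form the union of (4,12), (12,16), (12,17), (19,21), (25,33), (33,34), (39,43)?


Sort and merge overlapping open intervals.
Merged: (4,12), (12,17), (19,21), (25,33), (33,34), (39,43).
Number of components = 6

6


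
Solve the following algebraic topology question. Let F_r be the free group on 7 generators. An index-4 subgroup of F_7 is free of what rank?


Nielsen-Schreier: an index-n subgroup of F_r is free of rank 1 + n(r-1).
Equivalently: chi(cover) = n*chi(base); chi(vee_r S^1) = 1 - 7 = -6.
chi(E) = 4*(-6) = -24; rank = 1 - chi(E) = 1 - (-24) = 25.
rank = 1 + 4*(7-1) = 1 + 24 = 25

25


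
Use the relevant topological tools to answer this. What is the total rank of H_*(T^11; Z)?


b_k(T^11) = C(11,k), so the sum over k is sum_k C(11,k) = 2^11.
Total = 2^11 = 2048

2048


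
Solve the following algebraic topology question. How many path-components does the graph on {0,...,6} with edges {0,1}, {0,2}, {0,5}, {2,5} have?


Run DFS/union-find over 7 vertices.
V = 7, E = 4.
Number of components = 4

4


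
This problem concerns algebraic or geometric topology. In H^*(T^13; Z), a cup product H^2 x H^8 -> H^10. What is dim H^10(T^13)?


Cup product: H^p x H^q -> H^{p+q}; here p+q = 2+8 = 10.
rank H^k(T^n) = C(n,k).
C(13,10) = 286

286


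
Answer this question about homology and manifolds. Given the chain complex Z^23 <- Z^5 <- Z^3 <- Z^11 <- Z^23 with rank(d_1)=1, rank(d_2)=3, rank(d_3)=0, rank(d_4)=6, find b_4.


rank H_k = rank(ker d_k) - rank(im d_{k+1}).
rank(ker d_4) = rank(C_4) - rank(d_4) = 23 - 6 = 17.
rank(im d_{4+1}) = 0.
rank H_4 = 17 - 0 = 17

17


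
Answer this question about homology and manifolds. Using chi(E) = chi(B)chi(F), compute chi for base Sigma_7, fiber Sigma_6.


For a fiber bundle F -> E -> B (with CW structure): chi(E) = chi(B) * chi(F).
chi(Sigma_7) = -12, chi(Sigma_6) = -10.
chi(E) = (-12) * (-10) = 120

120


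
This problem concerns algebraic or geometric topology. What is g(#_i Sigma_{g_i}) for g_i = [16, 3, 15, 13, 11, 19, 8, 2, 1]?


Genus is additive under connected sum of orientable surfaces.
g = 16 + 3 + 15 + 13 + 11 + 19 + 8 + 2 + 1 = 88

88


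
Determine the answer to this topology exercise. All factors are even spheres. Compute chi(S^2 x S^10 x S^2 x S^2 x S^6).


chi is multiplicative: chi(X x Y) = chi(X) chi(Y).
Each even-dim sphere has chi = 2. There are 5 factors.
chi = 2^5 = 32

32


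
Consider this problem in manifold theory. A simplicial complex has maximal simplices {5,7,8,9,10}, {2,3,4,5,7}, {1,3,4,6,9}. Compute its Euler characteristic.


Enumerate all faces; f-vector: f_0=10, f_1=28, f_2=30, f_3=15, f_4=3.
chi = sum (-1)^k f_k = 0

0


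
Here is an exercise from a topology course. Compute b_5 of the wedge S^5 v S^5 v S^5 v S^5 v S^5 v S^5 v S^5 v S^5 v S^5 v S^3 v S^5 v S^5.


For a wedge of spheres, H_k (k>0) is free on one generator per sphere of dimension k.
Spheres of dimension 5: count = 11.
b_5 = 11

11


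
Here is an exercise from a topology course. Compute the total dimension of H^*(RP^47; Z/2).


H^k(RP^47; Z/2) = Z/2 for each 0 <= k <= 47.
Total dimension = 47 + 1 = 48

48


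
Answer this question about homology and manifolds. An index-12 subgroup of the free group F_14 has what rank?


Nielsen-Schreier: an index-n subgroup of F_r is free of rank 1 + n(r-1).
Equivalently: chi(cover) = n*chi(base); chi(vee_r S^1) = 1 - 14 = -13.
chi(E) = 12*(-13) = -156; rank = 1 - chi(E) = 1 - (-156) = 157.
rank = 1 + 12*(14-1) = 1 + 156 = 157

157


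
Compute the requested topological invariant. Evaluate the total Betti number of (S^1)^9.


b_k(T^9) = C(9,k), so the sum over k is sum_k C(9,k) = 2^9.
Total = 2^9 = 512

512


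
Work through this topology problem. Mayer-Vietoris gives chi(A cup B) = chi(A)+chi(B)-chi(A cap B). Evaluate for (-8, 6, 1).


chi(A cup B) = chi(A) + chi(B) - chi(A cap B)
= -8 + (6) - (1)
= -3

-3


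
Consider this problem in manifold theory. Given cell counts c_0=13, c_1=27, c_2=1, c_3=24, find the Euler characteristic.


chi = sum_k (-1)^k c_k.
= (-1)^0*13 + (-1)^1*27 + (-1)^2*1 + (-1)^3*24
= (13) + (-27) + (1) + (-24)
= -37

-37


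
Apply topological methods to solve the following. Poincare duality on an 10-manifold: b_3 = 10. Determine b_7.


Poincare duality for closed orientable n-manifolds: b_k = b_{n-k}.
Here n = 10, so b_7 = b_3 = 10

10


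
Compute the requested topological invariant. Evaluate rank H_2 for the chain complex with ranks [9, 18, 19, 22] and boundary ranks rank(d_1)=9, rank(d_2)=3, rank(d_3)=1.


rank H_k = rank(ker d_k) - rank(im d_{k+1}).
rank(ker d_2) = rank(C_2) - rank(d_2) = 19 - 3 = 16.
rank(im d_{2+1}) = 1.
rank H_2 = 16 - 1 = 15

15


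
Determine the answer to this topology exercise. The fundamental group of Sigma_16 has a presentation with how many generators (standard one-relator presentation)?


Standard presentation: pi_1(Sigma_g) = <a_1,b_1,...,a_g,b_g | [a_1,b_1]...[a_g,b_g] = 1>.
Number of generators = 2g = 2*16 = 32

32


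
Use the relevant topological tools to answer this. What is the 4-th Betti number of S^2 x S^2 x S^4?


Each S^d has Poincare polynomial 1 + t^d.
The product S^2 x S^2 x S^4 has Poincare polynomial prod(1+t^d_i).
Expanding: b_0=1, b_2=2, b_4=2, b_6=2, b_8=1.
b_4 = 2

2


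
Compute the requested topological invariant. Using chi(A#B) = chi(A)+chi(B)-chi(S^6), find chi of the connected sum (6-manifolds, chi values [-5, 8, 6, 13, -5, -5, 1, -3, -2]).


For n-manifolds: chi(A#B) = chi(A) + chi(B) - chi(S^6).
chi(S^6) = 1 + (-1)^6 = 2.
chi(#) = (sum chi_i) - (9-1)*chi(S^6) = 8 - 8*2 = -8

-8


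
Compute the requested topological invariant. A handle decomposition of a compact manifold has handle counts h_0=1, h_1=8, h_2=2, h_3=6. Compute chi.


Handles of index k contribute (-1)^k to chi (same as CW cells).
chi = (1) + (-8) + (2) + (-6) = -11

-11


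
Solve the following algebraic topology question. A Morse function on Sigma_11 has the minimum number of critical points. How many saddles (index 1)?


A perfect Morse function has m_k = b_k.
For Sigma_11: b_0=1, b_1=2g=22, b_2=1.
Saddles m_1 = 2g = 22

22


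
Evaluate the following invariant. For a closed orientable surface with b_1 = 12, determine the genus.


For a closed orientable surface: b_1 = 2g.
12 = 2g
g = 12 / 2 = 6

6


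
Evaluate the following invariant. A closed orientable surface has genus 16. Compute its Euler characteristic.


For a closed orientable surface of genus g: chi = 2 - 2g.
Here g = 16.
chi = 2 - 2*16 = 2 - 32 = -30

-30


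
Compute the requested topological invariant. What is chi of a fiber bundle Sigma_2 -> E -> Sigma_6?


For a fiber bundle F -> E -> B (with CW structure): chi(E) = chi(B) * chi(F).
chi(Sigma_6) = -10, chi(Sigma_2) = -2.
chi(E) = (-10) * (-2) = 20

20


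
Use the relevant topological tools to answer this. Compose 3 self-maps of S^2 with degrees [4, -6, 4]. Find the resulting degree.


Degree is multiplicative: deg(composition) = product of degrees.
= (4) * (-6) * (4) = -96

-96


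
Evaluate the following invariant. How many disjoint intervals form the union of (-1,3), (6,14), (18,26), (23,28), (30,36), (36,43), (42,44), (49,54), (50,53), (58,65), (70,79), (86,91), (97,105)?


Sort and merge overlapping open intervals.
Merged: (-1,3), (6,14), (18,28), (30,36), (36,44), (49,54), (58,65), (70,79), (86,91), (97,105).
Number of components = 10

10


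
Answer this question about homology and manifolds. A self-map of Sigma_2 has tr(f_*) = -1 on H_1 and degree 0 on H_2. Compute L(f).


L(f) = tr(f_0*) - tr(f_1*) + tr(f_2*).
= 1 - (-1) + (0)
= 2

2


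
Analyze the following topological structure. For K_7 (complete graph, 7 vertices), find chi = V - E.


K_7: V = 7, E = C(7,2) = 21.
chi = V - E = 7 - 21 = -14

-14


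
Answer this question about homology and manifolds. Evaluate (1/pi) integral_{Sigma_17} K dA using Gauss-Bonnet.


Gauss-Bonnet: integral K dA = 2*pi*chi(M).
chi(Sigma_17) = 2 - 2*17 = -32.
(integral K dA)/pi = 2*chi = 2*(-32) = -64

-64


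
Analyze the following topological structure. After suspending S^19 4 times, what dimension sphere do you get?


Each suspension raises dimension by 1: Sigma S^n = S^{n+1}.
Sigma^4 S^19 = S^{19+4} = S^23

23


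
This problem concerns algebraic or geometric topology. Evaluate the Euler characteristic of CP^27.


CP^27 has one cell in each even dimension 0, 2, ..., 2*27 (27+1 cells total).
All cells are even-dimensional, so chi = number of cells.
chi = 27 + 1 = 28

28


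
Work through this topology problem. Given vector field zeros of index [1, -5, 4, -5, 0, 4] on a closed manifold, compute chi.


Poincare-Hopf: chi(M) = sum of indices of zeros.
chi = (1) + (-5) + (4) + (-5) + (0) + (4) = -1

-1


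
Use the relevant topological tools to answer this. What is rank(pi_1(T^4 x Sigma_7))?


pi_1(A x B) = pi_1(A) x pi_1(B); rank of abelianization = b_1.
b_1(T^4) = 4, b_1(Sigma_7) = 2*7 = 14.
b_1(product) = 4 + 14 = 18

18


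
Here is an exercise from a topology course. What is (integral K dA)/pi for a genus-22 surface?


Gauss-Bonnet: integral K dA = 2*pi*chi(M).
chi(Sigma_22) = 2 - 2*22 = -42.
(integral K dA)/pi = 2*chi = 2*(-42) = -84

-84


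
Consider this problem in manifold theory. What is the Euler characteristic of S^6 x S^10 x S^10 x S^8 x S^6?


chi is multiplicative: chi(X x Y) = chi(X) chi(Y).
Each even-dim sphere has chi = 2. There are 5 factors.
chi = 2^5 = 32

32


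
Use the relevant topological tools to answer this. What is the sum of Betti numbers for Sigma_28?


For Sigma_28: b_0 = 1, b_1 = 2g = 56, b_2 = 1.
Total = 1 + 56 + 1 = 58

58


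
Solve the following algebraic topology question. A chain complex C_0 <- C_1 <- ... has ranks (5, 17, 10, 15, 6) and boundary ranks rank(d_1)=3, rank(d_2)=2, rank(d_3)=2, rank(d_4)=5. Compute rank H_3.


rank H_k = rank(ker d_k) - rank(im d_{k+1}).
rank(ker d_3) = rank(C_3) - rank(d_3) = 15 - 2 = 13.
rank(im d_{3+1}) = 5.
rank H_3 = 13 - 5 = 8

8


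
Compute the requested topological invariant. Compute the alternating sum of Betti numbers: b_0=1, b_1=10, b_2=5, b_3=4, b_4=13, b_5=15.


chi = sum_k (-1)^k b_k.
= (1) + (-10) + (5) + (-4) + (13) + (-15)
= -10

-10


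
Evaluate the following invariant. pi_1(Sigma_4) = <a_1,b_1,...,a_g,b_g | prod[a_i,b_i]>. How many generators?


Standard presentation: pi_1(Sigma_g) = <a_1,b_1,...,a_g,b_g | [a_1,b_1]...[a_g,b_g] = 1>.
Number of generators = 2g = 2*4 = 8

8


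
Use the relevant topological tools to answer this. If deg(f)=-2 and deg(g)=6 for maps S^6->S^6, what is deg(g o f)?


Degree is multiplicative under composition: deg(g o f) = deg(g) * deg(f).
= 6 * -2 = -12

-12


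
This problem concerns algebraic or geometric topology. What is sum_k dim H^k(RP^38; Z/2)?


H^k(RP^38; Z/2) = Z/2 for each 0 <= k <= 38.
Total dimension = 38 + 1 = 39

39


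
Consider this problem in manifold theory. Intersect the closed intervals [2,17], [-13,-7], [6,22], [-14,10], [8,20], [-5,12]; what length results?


Intersection = [max(a_i), min(b_i)] = [8, -7].
Since 8 > -7, the intersection is empty.
Length = 0

0


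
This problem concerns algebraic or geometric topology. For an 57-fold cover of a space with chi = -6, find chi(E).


For a finite covering: chi(E) = (number of sheets) * chi(B).
chi(E) = 57 * (-6) = -342

-342


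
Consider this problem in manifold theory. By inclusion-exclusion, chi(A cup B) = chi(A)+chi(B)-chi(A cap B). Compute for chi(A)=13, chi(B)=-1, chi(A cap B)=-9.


chi(A cup B) = chi(A) + chi(B) - chi(A cap B)
= 13 + (-1) - (-9)
= 21

21


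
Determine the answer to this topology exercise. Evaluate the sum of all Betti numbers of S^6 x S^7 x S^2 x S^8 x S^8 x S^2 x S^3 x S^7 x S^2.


Total Betti number is multiplicative under products.
Each S^d (d>=1) has total Betti number 2.
There are 9 sphere factors.
Total = 2^9 = 512

512


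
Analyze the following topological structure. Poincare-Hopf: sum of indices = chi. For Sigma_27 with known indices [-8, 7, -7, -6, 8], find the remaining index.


Poincare-Hopf: sum of indices = chi(M).
chi(Sigma_27) = 2 - 2*27 = -52.
Sum of known indices = -6.
x = chi - (sum known) = -52 - (-6) = -46

-46


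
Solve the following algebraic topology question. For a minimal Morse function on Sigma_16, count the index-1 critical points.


A perfect Morse function has m_k = b_k.
For Sigma_16: b_0=1, b_1=2g=32, b_2=1.
Saddles m_1 = 2g = 32

32


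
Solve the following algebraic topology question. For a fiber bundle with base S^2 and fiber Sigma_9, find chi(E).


chi(S^2) = 2 (n even), chi(Sigma_9) = 2 - 2*9 = -16.
chi(E) = 2 * (-16) = -32

-32


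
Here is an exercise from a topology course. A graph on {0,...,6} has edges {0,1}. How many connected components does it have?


Run DFS/union-find over 7 vertices.
V = 7, E = 1.
Number of components = 6

6


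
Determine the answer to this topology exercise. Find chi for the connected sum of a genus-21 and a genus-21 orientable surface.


chi(Sigma_21) = 2 - 2*21 = -40
chi(Sigma_21) = 2 - 2*21 = -40
For surfaces: chi(A#B) = chi(A) + chi(B) - 2.
chi = -40 + -40 - 2 = -82

-82


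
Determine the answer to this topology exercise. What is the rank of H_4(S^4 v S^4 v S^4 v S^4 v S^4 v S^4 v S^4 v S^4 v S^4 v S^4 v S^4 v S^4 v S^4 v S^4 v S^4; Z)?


For a wedge of spheres, H_k (k>0) is free on one generator per sphere of dimension k.
Spheres of dimension 4: count = 15.
b_4 = 15

15


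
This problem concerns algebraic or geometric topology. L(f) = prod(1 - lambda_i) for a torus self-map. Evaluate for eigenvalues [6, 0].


For a torus self-map: L(f) = det(I - A) where A acts on H_1.
L(f) = (1-6) * (1-0) = -5 * 1 = -5

-5


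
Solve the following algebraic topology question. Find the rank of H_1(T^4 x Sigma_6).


pi_1(A x B) = pi_1(A) x pi_1(B); rank of abelianization = b_1.
b_1(T^4) = 4, b_1(Sigma_6) = 2*6 = 12.
b_1(product) = 4 + 12 = 16

16


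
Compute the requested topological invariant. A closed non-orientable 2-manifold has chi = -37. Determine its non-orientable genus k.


chi = 2 - k for closed non-orientable surfaces with k crosscaps.
-37 = 2 - k
k = 2 - (-37) = 39

39


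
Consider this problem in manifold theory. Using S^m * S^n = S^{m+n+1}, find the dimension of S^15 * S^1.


Join of spheres: S^m * S^n = S^{m+n+1}.
dim = 15 + 1 + 1 = 17

17


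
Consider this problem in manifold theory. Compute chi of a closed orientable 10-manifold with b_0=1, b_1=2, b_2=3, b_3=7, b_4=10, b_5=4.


By Poincare duality b_k = b_{10-k}, so full Betti numbers: b_0=1, b_1=2, b_2=3, b_3=7, b_4=10, b_5=4, b_6=10, b_7=7, b_8=3, b_9=2, b_10=1.
chi = sum (-1)^k b_k = 6

6


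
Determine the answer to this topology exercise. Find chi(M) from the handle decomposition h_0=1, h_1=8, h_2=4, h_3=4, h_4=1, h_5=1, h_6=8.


Handles of index k contribute (-1)^k to chi (same as CW cells).
chi = (1) + (-8) + (4) + (-4) + (1) + (-1) + (8) = 1

1


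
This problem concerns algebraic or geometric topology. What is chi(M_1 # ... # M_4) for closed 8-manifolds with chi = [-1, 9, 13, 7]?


For n-manifolds: chi(A#B) = chi(A) + chi(B) - chi(S^8).
chi(S^8) = 1 + (-1)^8 = 2.
chi(#) = (sum chi_i) - (4-1)*chi(S^8) = 28 - 3*2 = 22

22


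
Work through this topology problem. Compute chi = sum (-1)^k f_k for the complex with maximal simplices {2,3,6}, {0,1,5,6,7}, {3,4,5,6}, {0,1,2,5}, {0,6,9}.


Enumerate all faces; f-vector: f_0=9, f_1=22, f_2=19, f_3=7, f_4=1.
chi = sum (-1)^k f_k = 0

0


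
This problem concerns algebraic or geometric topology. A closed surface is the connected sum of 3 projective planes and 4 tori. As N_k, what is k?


Since a >= 1, the sum is non-orientable; each T^2 can be replaced by RP^2 # RP^2 (since T^2#RP^2 = 3RP^2).
Total crosscaps k = 3 + 2*4 = 11.
Check via chi: chi = 3*1 + 4*0 - (3+4-1)*2 = -9 = 2 - k = -9. Consistent.

11


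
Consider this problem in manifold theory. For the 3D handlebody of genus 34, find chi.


A genus-g handlebody deformation retracts to a wedge of g circles.
chi(vee_g S^1) = 1 - g.
chi(H_34) = 1 - 34 = -33

-33


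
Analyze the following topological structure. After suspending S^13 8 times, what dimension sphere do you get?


Each suspension raises dimension by 1: Sigma S^n = S^{n+1}.
Sigma^8 S^13 = S^{13+8} = S^21

21


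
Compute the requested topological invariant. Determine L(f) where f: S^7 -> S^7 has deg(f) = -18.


On S^7: L(f) = tr(f_0*) + (-1)^7 tr(f_7*) = 1 + (-1)^7 * deg(f).
L(f) = 1 + (-1)^7 * -18 = 1 + 18 = 19

19


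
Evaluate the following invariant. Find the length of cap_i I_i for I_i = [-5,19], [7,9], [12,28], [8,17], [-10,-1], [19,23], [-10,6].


Intersection = [max(a_i), min(b_i)] = [19, -1].
Since 19 > -1, the intersection is empty.
Length = 0

0


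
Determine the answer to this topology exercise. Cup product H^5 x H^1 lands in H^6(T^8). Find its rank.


Cup product: H^p x H^q -> H^{p+q}; here p+q = 5+1 = 6.
rank H^k(T^n) = C(n,k).
C(8,6) = 28

28


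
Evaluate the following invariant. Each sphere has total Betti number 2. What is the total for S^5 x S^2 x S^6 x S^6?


Total Betti number is multiplicative under products.
Each S^d (d>=1) has total Betti number 2.
There are 4 sphere factors.
Total = 2^4 = 16

16


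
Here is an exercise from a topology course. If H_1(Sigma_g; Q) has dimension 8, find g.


For a closed orientable surface: b_1 = 2g.
8 = 2g
g = 8 / 2 = 4

4


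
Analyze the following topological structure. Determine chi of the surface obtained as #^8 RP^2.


For a non-orientable closed surface with k crosscaps: chi = 2 - k.
Here k = 8.
chi = 2 - 8 = -6

-6


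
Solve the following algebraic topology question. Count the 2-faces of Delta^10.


Delta^10 has 10+1 vertices. A 2-face is a choice of 2+1 vertices.
f_2 = C(10+1, 2+1) = C(11,3) = 165

165


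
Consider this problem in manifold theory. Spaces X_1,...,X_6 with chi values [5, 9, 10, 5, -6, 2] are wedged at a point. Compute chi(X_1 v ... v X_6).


chi(A v B) = chi(A) + chi(B) - 1 (one point identified).
For 6 spaces: chi = (sum chi_i) - (6 - 1).
sum = 25; chi = 25 - 5 = 20

20


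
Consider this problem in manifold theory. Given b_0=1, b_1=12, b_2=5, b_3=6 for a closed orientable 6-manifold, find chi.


By Poincare duality b_k = b_{6-k}, so full Betti numbers: b_0=1, b_1=12, b_2=5, b_3=6, b_4=5, b_5=12, b_6=1.
chi = sum (-1)^k b_k = -18

-18


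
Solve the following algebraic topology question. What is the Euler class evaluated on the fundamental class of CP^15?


For any closed oriented manifold, <e(TM),[M]> = chi(M).
chi(CP^15) = 15+1 = 16

16


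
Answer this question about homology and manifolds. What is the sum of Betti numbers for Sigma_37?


For Sigma_37: b_0 = 1, b_1 = 2g = 74, b_2 = 1.
Total = 1 + 74 + 1 = 76

76


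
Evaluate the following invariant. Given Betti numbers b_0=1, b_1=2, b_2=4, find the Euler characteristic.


chi = sum_k (-1)^k b_k.
= (1) + (-2) + (4)
= 3

3


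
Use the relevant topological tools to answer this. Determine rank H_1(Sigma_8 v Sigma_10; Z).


For a wedge: H_1(A v B) = H_1(A) + H_1(B).
b_1(Sigma_8) = 16, b_1(Sigma_10) = 20.
b_1 = 16 + 20 = 36

36


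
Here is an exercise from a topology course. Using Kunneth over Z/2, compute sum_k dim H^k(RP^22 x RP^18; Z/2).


dim H^*(RP^n; Z/2) = n+1 (one Z/2 in each degree 0..n).
Total Betti number is multiplicative.
Total = (22+1) * (18+1) = 23 * 19 = 437

437


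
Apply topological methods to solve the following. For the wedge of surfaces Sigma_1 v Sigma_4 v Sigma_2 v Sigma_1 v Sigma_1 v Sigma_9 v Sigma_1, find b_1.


For a wedge X v Y: reduced H_k(X v Y) = H_k(X) + H_k(Y).
Each Sigma_g contributes b_1 = 2g.
b_1 = 2 + 8 + 4 + 2 + 2 + 18 + 2 = 38

38


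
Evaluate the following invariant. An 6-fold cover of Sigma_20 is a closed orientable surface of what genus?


For an n-sheeted cover: chi(E) = n * chi(B).
chi(Sigma_20) = 2 - 2*20 = -38.
chi(E) = 6 * (-38) = -228.
genus(E) = (2 - chi(E))/2 = (2 - (-228))/2 = 230/2 = 115

115


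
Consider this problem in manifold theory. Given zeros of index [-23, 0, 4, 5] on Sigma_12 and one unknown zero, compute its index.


Poincare-Hopf: sum of indices = chi(M).
chi(Sigma_12) = 2 - 2*12 = -22.
Sum of known indices = -14.
x = chi - (sum known) = -22 - (-14) = -8

-8


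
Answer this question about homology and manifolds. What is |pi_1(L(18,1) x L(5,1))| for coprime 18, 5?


pi_1(X x Y) = pi_1(X) x pi_1(Y).
pi_1(L(18,1)) = Z/18, pi_1(L(5,1)) = Z/5.
|Z/18 x Z/5| = 18 * 5 = 90

90


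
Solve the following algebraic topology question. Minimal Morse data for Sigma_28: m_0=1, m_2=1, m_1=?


A perfect Morse function has m_k = b_k.
For Sigma_28: b_0=1, b_1=2g=56, b_2=1.
Saddles m_1 = 2g = 56

56


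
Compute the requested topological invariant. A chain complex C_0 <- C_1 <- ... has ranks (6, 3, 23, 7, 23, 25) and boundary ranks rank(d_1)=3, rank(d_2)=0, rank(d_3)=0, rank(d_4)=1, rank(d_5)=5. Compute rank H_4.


rank H_k = rank(ker d_k) - rank(im d_{k+1}).
rank(ker d_4) = rank(C_4) - rank(d_4) = 23 - 1 = 22.
rank(im d_{4+1}) = 5.
rank H_4 = 22 - 5 = 17

17


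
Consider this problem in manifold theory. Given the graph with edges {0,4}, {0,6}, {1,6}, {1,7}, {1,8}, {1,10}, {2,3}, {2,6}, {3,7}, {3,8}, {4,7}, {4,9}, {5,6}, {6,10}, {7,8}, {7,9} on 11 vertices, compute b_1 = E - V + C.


b_1 = E - V + (number of components).
E = 16, V = 11, components = 1.
b_1 = 16 - 11 + 1 = 6

6


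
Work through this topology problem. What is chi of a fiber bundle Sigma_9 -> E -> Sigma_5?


For a fiber bundle F -> E -> B (with CW structure): chi(E) = chi(B) * chi(F).
chi(Sigma_5) = -8, chi(Sigma_9) = -16.
chi(E) = (-8) * (-16) = 128

128


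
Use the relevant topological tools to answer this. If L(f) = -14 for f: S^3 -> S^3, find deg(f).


L(f) = 1 + (-1)^3 deg(f) on S^3.
-14 = 1 + (-1)^3 * deg(f)
(-1)^3 * deg(f) = -15
deg(f) = 15

15


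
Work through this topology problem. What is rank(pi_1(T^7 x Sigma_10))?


pi_1(A x B) = pi_1(A) x pi_1(B); rank of abelianization = b_1.
b_1(T^7) = 7, b_1(Sigma_10) = 2*10 = 20.
b_1(product) = 7 + 20 = 27

27


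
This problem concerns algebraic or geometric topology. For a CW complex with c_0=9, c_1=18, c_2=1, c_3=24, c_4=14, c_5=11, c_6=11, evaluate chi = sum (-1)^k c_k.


chi = sum_k (-1)^k c_k.
= (-1)^0*9 + (-1)^1*18 + (-1)^2*1 + (-1)^3*24 + (-1)^4*14 + (-1)^5*11 + (-1)^6*11
= (9) + (-18) + (1) + (-24) + (14) + (-11) + (11)
= -18

-18
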